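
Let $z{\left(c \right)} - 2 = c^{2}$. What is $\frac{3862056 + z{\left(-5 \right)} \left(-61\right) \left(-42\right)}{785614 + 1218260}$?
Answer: $\frac{655205}{333979} \approx 1.9618$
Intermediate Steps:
$z{\left(c \right)} = 2 + c^{2}$
$\frac{3862056 + z{\left(-5 \right)} \left(-61\right) \left(-42\right)}{785614 + 1218260} = \frac{3862056 + \left(2 + \left(-5\right)^{2}\right) \left(-61\right) \left(-42\right)}{785614 + 1218260} = \frac{3862056 + \left(2 + 25\right) \left(-61\right) \left(-42\right)}{2003874} = \left(3862056 + 27 \left(-61\right) \left(-42\right)\right) \frac{1}{2003874} = \left(3862056 - -69174\right) \frac{1}{2003874} = \left(3862056 + 69174\right) \frac{1}{2003874} = 3931230 \cdot \frac{1}{2003874} = \frac{655205}{333979}$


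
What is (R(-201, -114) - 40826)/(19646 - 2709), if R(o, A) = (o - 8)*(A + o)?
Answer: 25009/16937 ≈ 1.4766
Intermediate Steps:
R(o, A) = (-8 + o)*(A + o)
(R(-201, -114) - 40826)/(19646 - 2709) = (((-201)² - 8*(-114) - 8*(-201) - 114*(-201)) - 40826)/(19646 - 2709) = ((40401 + 912 + 1608 + 22914) - 40826)/16937 = (65835 - 40826)*(1/16937) = 25009*(1/16937) = 25009/16937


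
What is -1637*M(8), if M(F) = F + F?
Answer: -26192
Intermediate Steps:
M(F) = 2*F
-1637*M(8) = -3274*8 = -1637*16 = -26192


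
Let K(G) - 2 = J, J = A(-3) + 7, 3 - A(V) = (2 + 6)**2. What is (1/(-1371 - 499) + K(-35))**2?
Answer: 9455812081/3496900 ≈ 2704.1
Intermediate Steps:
A(V) = -61 (A(V) = 3 - (2 + 6)**2 = 3 - 1*8**2 = 3 - 1*64 = 3 - 64 = -61)
J = -54 (J = -61 + 7 = -54)
K(G) = -52 (K(G) = 2 - 54 = -52)
(1/(-1371 - 499) + K(-35))**2 = (1/(-1371 - 499) - 52)**2 = (1/(-1870) - 52)**2 = (-1/1870 - 52)**2 = (-97241/1870)**2 = 9455812081/3496900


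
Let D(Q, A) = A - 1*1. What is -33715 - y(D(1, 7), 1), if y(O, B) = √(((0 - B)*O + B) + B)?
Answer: -33715 - 2*I ≈ -33715.0 - 2.0*I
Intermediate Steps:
D(Q, A) = -1 + A (D(Q, A) = A - 1 = -1 + A)
y(O, B) = √(2*B - B*O) (y(O, B) = √(((-B)*O + B) + B) = √((-B*O + B) + B) = √((B - B*O) + B) = √(2*B - B*O))
-33715 - y(D(1, 7), 1) = -33715 - √(1*(2 - (-1 + 7))) = -33715 - √(1*(2 - 1*6)) = -33715 - √(1*(2 - 6)) = -33715 - √(1*(-4)) = -33715 - √(-4) = -33715 - 2*I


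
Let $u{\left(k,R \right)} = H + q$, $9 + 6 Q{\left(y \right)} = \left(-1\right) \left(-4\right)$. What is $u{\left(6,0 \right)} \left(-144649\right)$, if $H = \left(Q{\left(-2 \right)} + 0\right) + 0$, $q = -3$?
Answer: $\frac{3326927}{6} \approx 5.5449 \cdot 10^{5}$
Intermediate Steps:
$Q{\left(y \right)} = - \frac{5}{6}$ ($Q{\left(y \right)} = - \frac{3}{2} + \frac{\left(-1\right) \left(-4\right)}{6} = - \frac{3}{2} + \frac{1}{6} \cdot 4 = - \frac{3}{2} + \frac{2}{3} = - \frac{5}{6}$)
$H = - \frac{5}{6}$ ($H = \left(- \frac{5}{6} + 0\right) + 0 = - \frac{5}{6} + 0 = - \frac{5}{6} \approx -0.83333$)
$u{\left(k,R \right)} = - \frac{23}{6}$ ($u{\left(k,R \right)} = - \frac{5}{6} - 3 = - \frac{23}{6}$)
$u{\left(6,0 \right)} \left(-144649\right) = \left(- \frac{23}{6}\right) \left(-144649\right) = \frac{3326927}{6}$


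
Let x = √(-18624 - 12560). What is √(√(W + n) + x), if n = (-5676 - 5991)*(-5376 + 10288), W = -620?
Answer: √2*√I*√(√14327231 + 2*√1949) ≈ 62.237 + 62.237*I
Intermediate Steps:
x = 4*I*√1949 (x = √(-31184) = 4*I*√1949 ≈ 176.59*I)
n = -57308304 (n = -11667*4912 = -57308304)
√(√(W + n) + x) = √(√(-620 - 57308304) + 4*I*√1949) = √(√(-57308924) + 4*I*√1949) = √(2*I*√14327231 + 4*I*√1949)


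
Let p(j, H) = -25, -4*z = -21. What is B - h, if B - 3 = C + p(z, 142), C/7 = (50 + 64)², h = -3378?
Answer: 94328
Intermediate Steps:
z = 21/4 (z = -¼*(-21) = 21/4 ≈ 5.2500)
C = 90972 (C = 7*(50 + 64)² = 7*114² = 7*12996 = 90972)
B = 90950 (B = 3 + (90972 - 25) = 3 + 90947 = 90950)
B - h = 90950 - 1*(-3378) = 90950 + 3378 = 94328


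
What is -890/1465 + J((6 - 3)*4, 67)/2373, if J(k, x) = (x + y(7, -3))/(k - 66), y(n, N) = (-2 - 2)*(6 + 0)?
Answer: -22821875/37545606 ≈ -0.60784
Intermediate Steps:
y(n, N) = -24 (y(n, N) = -4*6 = -24)
J(k, x) = (-24 + x)/(-66 + k) (J(k, x) = (x - 24)/(k - 66) = (-24 + x)/(-66 + k))
-890/1465 + J((6 - 3)*4, 67)/2373 = -890/1465 + ((-24 + 67)/(-66 + (6 - 3)*4))/2373 = -890*1/1465 + (43/(-66 + 3*4))*(1/2373) = -178/293 + (43/(-66 + 12))*(1/2373) = -178/293 + (43/(-54))*(1/2373) = -178/293 - 1/54*43*(1/2373) = -178/293 - 43/54*1/2373 = -178/293 - 43/128142 = -22821875/37545606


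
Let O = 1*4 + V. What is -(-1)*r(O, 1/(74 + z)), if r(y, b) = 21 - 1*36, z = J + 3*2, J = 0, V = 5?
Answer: -15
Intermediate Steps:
z = 6 (z = 0 + 3*2 = 0 + 6 = 6)
O = 9 (O = 1*4 + 5 = 4 + 5 = 9)
r(y, b) = -15 (r(y, b) = 21 - 36 = -15)
-(-1)*r(O, 1/(74 + z)) = -(-1)*(-15) = -1*15 = -15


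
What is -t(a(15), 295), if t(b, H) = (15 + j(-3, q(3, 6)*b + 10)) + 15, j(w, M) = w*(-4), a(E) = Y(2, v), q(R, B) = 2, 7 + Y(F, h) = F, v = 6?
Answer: -42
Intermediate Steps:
Y(F, h) = -7 + F
a(E) = -5 (a(E) = -7 + 2 = -5)
j(w, M) = -4*w
t(b, H) = 42 (t(b, H) = (15 - 4*(-3)) + 15 = (15 + 12) + 15 = 27 + 15 = 42)
-t(a(15), 295) = -1*42 = -42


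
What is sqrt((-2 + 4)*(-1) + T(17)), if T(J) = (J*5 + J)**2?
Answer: sqrt(10402) ≈ 101.99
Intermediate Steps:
T(J) = 36*J**2 (T(J) = (5*J + J)**2 = (6*J)**2 = 36*J**2)
sqrt((-2 + 4)*(-1) + T(17)) = sqrt((-2 + 4)*(-1) + 36*17**2) = sqrt(2*(-1) + 36*289) = sqrt(-2 + 10404) = sqrt(10402)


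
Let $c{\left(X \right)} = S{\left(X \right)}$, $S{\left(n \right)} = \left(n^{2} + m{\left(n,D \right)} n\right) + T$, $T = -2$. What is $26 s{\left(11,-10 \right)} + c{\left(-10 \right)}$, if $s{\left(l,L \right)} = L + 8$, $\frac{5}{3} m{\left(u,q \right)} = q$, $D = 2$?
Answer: $34$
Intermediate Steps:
$m{\left(u,q \right)} = \frac{3 q}{5}$
$S{\left(n \right)} = -2 + n^{2} + \frac{6 n}{5}$ ($S{\left(n \right)} = \left(n^{2} + \frac{3}{5} \cdot 2 n\right) - 2 = \left(n^{2} + \frac{6 n}{5}\right) - 2 = -2 + n^{2} + \frac{6 n}{5}$)
$c{\left(X \right)} = -2 + X^{2} + \frac{6 X}{5}$
$s{\left(l,L \right)} = 8 + L$
$26 s{\left(11,-10 \right)} + c{\left(-10 \right)} = 26 \left(8 - 10\right) + \left(-2 + \left(-10\right)^{2} + \frac{6}{5} \left(-10\right)\right) = 26 \left(-2\right) - -86 = -52 + 86 = 34$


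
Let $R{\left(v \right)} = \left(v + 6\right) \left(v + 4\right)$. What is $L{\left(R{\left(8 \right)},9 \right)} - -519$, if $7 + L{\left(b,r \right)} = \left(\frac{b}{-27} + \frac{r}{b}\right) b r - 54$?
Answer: $-8869$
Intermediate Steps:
$R{\left(v \right)} = \left(4 + v\right) \left(6 + v\right)$ ($R{\left(v \right)} = \left(6 + v\right) \left(4 + v\right) = \left(4 + v\right) \left(6 + v\right)$)
$L{\left(b,r \right)} = -61 + b r \left(- \frac{b}{27} + \frac{r}{b}\right)$ ($L{\left(b,r \right)} = -7 + \left(\left(\frac{b}{-27} + \frac{r}{b}\right) b r - 54\right) = -7 + \left(\left(b \left(- \frac{1}{27}\right) + \frac{r}{b}\right) b r - 54\right) = -7 + \left(\left(- \frac{b}{27} + \frac{r}{b}\right) b r - 54\right) = -7 + \left(b \left(- \frac{b}{27} + \frac{r}{b}\right) r - 54\right) = -7 + \left(b r \left(- \frac{b}{27} + \frac{r}{b}\right) - 54\right) = -7 + \left(-54 + b r \left(- \frac{b}{27} + \frac{r}{b}\right)\right) = -61 + b r \left(- \frac{b}{27} + \frac{r}{b}\right)$)
$L{\left(R{\left(8 \right)},9 \right)} - -519 = \left(-61 + 9^{2} - \frac{\left(24 + 8^{2} + 10 \cdot 8\right)^{2}}{3}\right) - -519 = \left(-61 + 81 - \frac{\left(24 + 64 + 80\right)^{2}}{3}\right) + 519 = \left(-61 + 81 - \frac{168^{2}}{3}\right) + 519 = \left(-61 + 81 - \frac{1}{3} \cdot 28224\right) + 519 = \left(-61 + 81 - 9408\right) + 519 = -9388 + 519 = -8869$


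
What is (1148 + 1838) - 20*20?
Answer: 2586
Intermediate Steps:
(1148 + 1838) - 20*20 = 2986 - 400 = 2586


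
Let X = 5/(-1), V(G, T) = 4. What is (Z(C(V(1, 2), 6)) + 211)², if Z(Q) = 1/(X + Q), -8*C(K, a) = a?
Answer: 23512801/529 ≈ 44448.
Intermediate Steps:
C(K, a) = -a/8
X = -5 (X = 5*(-1) = -5)
Z(Q) = 1/(-5 + Q)
(Z(C(V(1, 2), 6)) + 211)² = (1/(-5 - ⅛*6) + 211)² = (1/(-5 - ¾) + 211)² = (1/(-23/4) + 211)² = (-4/23 + 211)² = (4849/23)² = 23512801/529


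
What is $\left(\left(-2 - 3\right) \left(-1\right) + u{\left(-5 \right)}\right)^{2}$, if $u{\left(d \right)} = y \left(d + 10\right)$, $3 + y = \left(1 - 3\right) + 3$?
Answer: $25$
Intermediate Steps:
$y = -2$ ($y = -3 + \left(\left(1 - 3\right) + 3\right) = -3 + \left(-2 + 3\right) = -3 + 1 = -2$)
$u{\left(d \right)} = -20 - 2 d$ ($u{\left(d \right)} = - 2 \left(d + 10\right) = - 2 \left(10 + d\right) = -20 - 2 d$)
$\left(\left(-2 - 3\right) \left(-1\right) + u{\left(-5 \right)}\right)^{2} = \left(\left(-2 - 3\right) \left(-1\right) - 10\right)^{2} = \left(\left(-5\right) \left(-1\right) + \left(-20 + 10\right)\right)^{2} = \left(5 - 10\right)^{2} = \left(-5\right)^{2} = 25$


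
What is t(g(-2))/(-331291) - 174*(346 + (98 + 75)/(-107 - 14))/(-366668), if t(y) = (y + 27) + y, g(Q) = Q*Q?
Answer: 1200912443191/7349165407474 ≈ 0.16341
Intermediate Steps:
g(Q) = Q**2
t(y) = 27 + 2*y (t(y) = (27 + y) + y = 27 + 2*y)
t(g(-2))/(-331291) - 174*(346 + (98 + 75)/(-107 - 14))/(-366668) = (27 + 2*(-2)**2)/(-331291) - 174*(346 + (98 + 75)/(-107 - 14))/(-366668) = (27 + 2*4)*(-1/331291) - 174*(346 + 173/(-121))*(-1/366668) = (27 + 8)*(-1/331291) - 174*(346 + 173*(-1/121))*(-1/366668) = 35*(-1/331291) - 174*(346 - 173/121)*(-1/366668) = -35/331291 - 174*41693/121*(-1/366668) = -35/331291 - 7254582/121*(-1/366668) = -35/331291 + 3627291/22183414 = 1200912443191/7349165407474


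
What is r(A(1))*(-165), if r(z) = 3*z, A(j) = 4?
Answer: -1980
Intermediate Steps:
r(A(1))*(-165) = (3*4)*(-165) = 12*(-165) = -1980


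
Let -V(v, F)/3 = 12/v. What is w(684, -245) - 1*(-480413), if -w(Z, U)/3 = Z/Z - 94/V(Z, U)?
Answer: 475052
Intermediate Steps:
V(v, F) = -36/v
w(Z, U) = -3 - 47*Z/6 (w(Z, U) = -3*(Z/Z - 94*(-Z/36)) = -3*(1 - (-47)*Z/18) = -3*(1 + 47*Z/18) = -3 - 47*Z/6)
w(684, -245) - 1*(-480413) = (-3 - 47/6*684) - 1*(-480413) = (-3 - 5358) + 480413 = -5361 + 480413 = 475052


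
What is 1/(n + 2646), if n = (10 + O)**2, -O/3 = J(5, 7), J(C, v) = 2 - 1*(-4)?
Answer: 1/2710 ≈ 0.00036900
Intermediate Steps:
J(C, v) = 6 (J(C, v) = 2 + 4 = 6)
O = -18 (O = -3*6 = -18)
n = 64 (n = (10 - 18)**2 = (-8)**2 = 64)
1/(n + 2646) = 1/(64 + 2646) = 1/2710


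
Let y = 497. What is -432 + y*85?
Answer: 41813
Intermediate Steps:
-432 + y*85 = -432 + 497*85 = -432 + 42245 = 41813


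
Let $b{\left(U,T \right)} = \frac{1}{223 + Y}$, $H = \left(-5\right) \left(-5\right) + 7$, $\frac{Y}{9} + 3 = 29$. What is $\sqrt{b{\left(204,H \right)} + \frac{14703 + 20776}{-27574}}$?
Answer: $\frac{3 i \sqrt{78419484422}}{741254} \approx 1.1334 i$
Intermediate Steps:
$Y = 234$ ($Y = -27 + 9 \cdot 29 = -27 + 261 = 234$)
$H = 32$ ($H = 25 + 7 = 32$)
$b{\left(U,T \right)} = \frac{1}{457}$ ($b{\left(U,T \right)} = \frac{1}{223 + 234} = \frac{1}{457}$)
$\sqrt{b{\left(204,H \right)} + \frac{14703 + 20776}{-27574}} = \sqrt{\frac{1}{457} + \frac{14703 + 20776}{-27574}} = \sqrt{\frac{1}{457} + 35479 \left(- \frac{1}{27574}\right)} = \sqrt{\frac{1}{457} - \frac{2087}{1622}} = \sqrt{- \frac{952137}{741254}} = \frac{3 i \sqrt{78419484422}}{741254}$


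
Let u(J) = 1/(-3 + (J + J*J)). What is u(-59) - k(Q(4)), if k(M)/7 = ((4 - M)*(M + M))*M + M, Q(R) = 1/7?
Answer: -352108/167531 ≈ -2.1017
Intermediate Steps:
Q(R) = ⅐
u(J) = 1/(-3 + J + J²) (u(J) = 1/(-3 + (J + J²)) = 1/(-3 + J + J²))
k(M) = 7*M + 14*M²*(4 - M) (k(M) = 7*(((4 - M)*(M + M))*M + M) = 7*(((4 - M)*(2*M))*M + M) = 7*((2*M*(4 - M))*M + M) = 7*(2*M²*(4 - M) + M) = 7*(M + 2*M²*(4 - M)) = 7*M + 14*M²*(4 - M))
u(-59) - k(Q(4)) = 1/(-3 - 59 + (-59)²) - 7*(1 - 2*(⅐)² + 8*(⅐))/7 = 1/(-3 - 59 + 3481) - 7*(1 - 2*1/49 + 8/7)/7 = 1/3419 - 7*(1 - 2/49 + 8/7)/7 = 1/3419 - 7*103/(7*49) = 1/3419 - 1*103/49 = 1/3419 - 103/49 = -352108/167531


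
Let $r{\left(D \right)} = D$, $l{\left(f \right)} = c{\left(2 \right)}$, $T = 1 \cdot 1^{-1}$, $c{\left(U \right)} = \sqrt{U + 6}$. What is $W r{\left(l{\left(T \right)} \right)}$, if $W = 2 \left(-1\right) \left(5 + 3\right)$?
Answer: $- 32 \sqrt{2} \approx -45.255$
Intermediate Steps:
$c{\left(U \right)} = \sqrt{6 + U}$
$T = 1$ ($T = 1 \cdot 1 = 1$)
$l{\left(f \right)} = 2 \sqrt{2}$ ($l{\left(f \right)} = \sqrt{6 + 2} = \sqrt{8} = 2 \sqrt{2}$)
$W = -16$ ($W = \left(-2\right) 8 = -16$)
$W r{\left(l{\left(T \right)} \right)} = - 16 \cdot 2 \sqrt{2} = - 32 \sqrt{2}$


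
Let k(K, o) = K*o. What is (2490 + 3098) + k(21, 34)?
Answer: 6302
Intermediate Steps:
(2490 + 3098) + k(21, 34) = (2490 + 3098) + 21*34 = 5588 + 714 = 6302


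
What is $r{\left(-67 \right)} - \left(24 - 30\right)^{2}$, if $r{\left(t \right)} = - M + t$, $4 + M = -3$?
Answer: $-96$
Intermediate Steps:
$M = -7$ ($M = -4 - 3 = -7$)
$r{\left(t \right)} = 7 + t$ ($r{\left(t \right)} = \left(-1\right) \left(-7\right) + t = 7 + t$)
$r{\left(-67 \right)} - \left(24 - 30\right)^{2} = \left(7 - 67\right) - \left(24 - 30\right)^{2} = -60 - \left(-6\right)^{2} = -60 - 36 = -96$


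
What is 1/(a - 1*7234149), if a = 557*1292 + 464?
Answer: -1/6514041 ≈ -1.5351e-7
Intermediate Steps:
a = 720108 (a = 719644 + 464 = 720108)
1/(a - 1*7234149) = 1/(720108 - 1*7234149) = 1/(720108 - 7234149) = 1/(-6514041) = -1/6514041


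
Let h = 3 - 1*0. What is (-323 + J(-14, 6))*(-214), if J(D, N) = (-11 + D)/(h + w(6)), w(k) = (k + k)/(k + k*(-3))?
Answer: 71797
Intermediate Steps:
w(k) = -1 (w(k) = (2*k)/(k - 3*k) = (2*k)/((-2*k)) = (2*k)*(-1/(2*k)) = -1)
h = 3 (h = 3 + 0 = 3)
J(D, N) = -11/2 + D/2 (J(D, N) = (-11 + D)/(3 - 1) = (-11 + D)/2 = (-11 + D)*(½) = -11/2 + D/2)
(-323 + J(-14, 6))*(-214) = (-323 + (-11/2 + (½)*(-14)))*(-214) = (-323 + (-11/2 - 7))*(-214) = (-323 - 25/2)*(-214) = -671/2*(-214) = 71797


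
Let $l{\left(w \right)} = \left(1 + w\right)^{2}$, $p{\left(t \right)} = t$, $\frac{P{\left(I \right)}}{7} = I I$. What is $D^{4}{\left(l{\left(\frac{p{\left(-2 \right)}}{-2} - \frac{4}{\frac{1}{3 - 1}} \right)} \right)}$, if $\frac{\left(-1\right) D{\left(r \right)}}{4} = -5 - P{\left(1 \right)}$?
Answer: $5308416$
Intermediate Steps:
$P{\left(I \right)} = 7 I^{2}$ ($P{\left(I \right)} = 7 I I = 7 I^{2}$)
$D{\left(r \right)} = 48$ ($D{\left(r \right)} = - 4 \left(-5 - 7 \cdot 1^{2}\right) = - 4 \left(-5 - 7 \cdot 1\right) = - 4 \left(-5 - 7\right) = \left(-4\right) \left(-12\right) = 48$)
$D^{4}{\left(l{\left(\frac{p{\left(-2 \right)}}{-2} - \frac{4}{\frac{1}{3 - 1}} \right)} \right)} = 48^{4} = 5308416$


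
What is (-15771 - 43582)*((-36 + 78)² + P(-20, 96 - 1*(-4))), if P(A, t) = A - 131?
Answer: -95736389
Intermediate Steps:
P(A, t) = -131 + A
(-15771 - 43582)*((-36 + 78)² + P(-20, 96 - 1*(-4))) = (-15771 - 43582)*((-36 + 78)² + (-131 - 20)) = -59353*(42² - 151) = -59353*(1764 - 151) = -59353*1613 = -95736389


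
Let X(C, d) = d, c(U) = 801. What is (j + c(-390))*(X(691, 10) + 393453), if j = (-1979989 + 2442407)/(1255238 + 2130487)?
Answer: 152462873489887/483675 ≈ 3.1522e+8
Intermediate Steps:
j = 462418/3385725 ≈ 0.13658
(j + c(-390))*(X(691, 10) + 393453) = (462418/3385725 + 801)*(10 + 393453) = (2712428143/3385725)*393463 = 152462873489887/483675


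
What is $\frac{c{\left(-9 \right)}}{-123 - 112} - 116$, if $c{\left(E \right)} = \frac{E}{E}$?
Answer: $- \frac{27261}{235} \approx -116.0$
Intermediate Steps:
$c{\left(E \right)} = 1$
$\frac{c{\left(-9 \right)}}{-123 - 112} - 116 = \frac{1}{-123 - 112} \cdot 1 - 116 = \frac{1}{-235} \cdot 1 - 116 = \left(- \frac{1}{235}\right) 1 - 116 = - \frac{1}{235} - 116 = - \frac{27261}{235}$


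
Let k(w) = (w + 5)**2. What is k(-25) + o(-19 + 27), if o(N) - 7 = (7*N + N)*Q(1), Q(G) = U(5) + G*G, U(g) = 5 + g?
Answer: 1111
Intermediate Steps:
k(w) = (5 + w)**2
Q(G) = 10 + G**2 (Q(G) = (5 + 5) + G*G = 10 + G**2)
o(N) = 7 + 88*N (o(N) = 7 + (7*N + N)*(10 + 1**2) = 7 + (8*N)*(10 + 1) = 7 + (8*N)*11 = 7 + 88*N)
k(-25) + o(-19 + 27) = (5 - 25)**2 + (7 + 88*(-19 + 27)) = (-20)**2 + (7 + 88*8) = 400 + (7 + 704) = 400 + 711 = 1111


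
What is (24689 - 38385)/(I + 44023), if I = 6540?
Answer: -13696/50563 ≈ -0.27087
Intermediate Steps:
(24689 - 38385)/(I + 44023) = (24689 - 38385)/(6540 + 44023) = -13696/50563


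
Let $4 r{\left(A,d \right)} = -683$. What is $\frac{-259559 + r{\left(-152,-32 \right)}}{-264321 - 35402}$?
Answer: $\frac{1038919}{1198892} \approx 0.86657$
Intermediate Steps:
$r{\left(A,d \right)} = - \frac{683}{4}$ ($r{\left(A,d \right)} = \frac{1}{4} \left(-683\right) = - \frac{683}{4}$)
$\frac{-259559 + r{\left(-152,-32 \right)}}{-264321 - 35402} = \frac{-259559 - \frac{683}{4}}{-264321 - 35402} = - \frac{1038919}{4 \left(-299723\right)} = \left(- \frac{1038919}{4}\right) \left(- \frac{1}{299723}\right) = \frac{1038919}{1198892}$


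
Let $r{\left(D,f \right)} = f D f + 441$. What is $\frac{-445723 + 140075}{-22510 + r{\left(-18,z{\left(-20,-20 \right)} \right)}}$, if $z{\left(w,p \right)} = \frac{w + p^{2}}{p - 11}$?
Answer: $\frac{293727728}{23807509} \approx 12.338$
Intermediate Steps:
$z{\left(w,p \right)} = \frac{w + p^{2}}{-11 + p}$
$r{\left(D,f \right)} = 441 + D f^{2}$ ($r{\left(D,f \right)} = D f f + 441 = D f^{2} + 441 = 441 + D f^{2}$)
$\frac{-445723 + 140075}{-22510 + r{\left(-18,z{\left(-20,-20 \right)} \right)}} = \frac{-445723 + 140075}{-22510 + \left(441 - 18 \left(\frac{-20 + \left(-20\right)^{2}}{-11 - 20}\right)^{2}\right)} = - \frac{305648}{-22510 + \left(441 - 18 \left(\frac{-20 + 400}{-31}\right)^{2}\right)} = - \frac{305648}{-22510 + \left(441 - 18 \left(\left(- \frac{1}{31}\right) 380\right)^{2}\right)} = - \frac{305648}{-22510 + \left(441 - 18 \left(- \frac{380}{31}\right)^{2}\right)} = - \frac{305648}{-22510 + \left(441 - \frac{2599200}{961}\right)} = - \frac{305648}{-22510 - \frac{2175399}{961}} = - \frac{305648}{- \frac{23807509}{961}} = \left(-305648\right) \left(- \frac{961}{23807509}\right) = \frac{293727728}{23807509}$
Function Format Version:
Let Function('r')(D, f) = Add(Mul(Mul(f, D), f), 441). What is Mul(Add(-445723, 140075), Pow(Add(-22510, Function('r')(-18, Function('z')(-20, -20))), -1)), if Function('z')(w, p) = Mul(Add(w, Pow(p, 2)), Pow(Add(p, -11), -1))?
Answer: Rational(293727728, 23807509) ≈ 12.338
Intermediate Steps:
Function('z')(w, p) = Mul(Pow(Add(-11, p), -1), Add(w, Pow(p, 2))) (Function('z')(w, p) = Mul(Add(w, Pow(p, 2)), Pow(Add(-11, p), -1)) = Mul(Pow(Add(-11, p), -1), Add(w, Pow(p, 2))))
Function('r')(D, f) = Add(441, Mul(D, Pow(f, 2))) (Function('r')(D, f) = Add(Mul(Mul(D, f), f), 441) = Add(Mul(D, Pow(f, 2)), 441) = Add(441, Mul(D, Pow(f, 2))))
Mul(Add(-445723, 140075), Pow(Add(-22510, Function('r')(-18, Function('z')(-20, -20))), -1)) = Mul(Add(-445723, 140075), Pow(Add(-22510, Add(441, Mul(-18, Pow(Mul(Pow(Add(-11, -20), -1), Add(-20, Pow(-20, 2))), 2)))), -1)) = Mul(-305648, Pow(Add(-22510, Add(441, Mul(-18, Pow(Mul(Pow(-31, -1), Add(-20, 400)), 2)))), -1)) = Mul(-305648, Pow(Add(-22510, Add(441, Mul(-18, Pow(Mul(Rational(-1, 31), 380), 2)))), -1)) = Mul(-305648, Pow(Add(-22510, Add(441, Mul(-18, Pow(Rational(-380, 31), 2)))), -1)) = Mul(-305648, Pow(Add(-22510, Add(441, Mul(-18, Rational(144400, 961)))), -1)) = Mul(-305648, Pow(Add(-22510, Add(441, Rational(-2599200, 961))), -1)) = Mul(-305648, Pow(Add(-22510, Rational(-2175399, 961)), -1)) = Mul(-305648, Pow(Rational(-23807509, 961), -1)) = Mul(-305648, Rational(-961, 23807509)) = Rational(293727728, 23807509)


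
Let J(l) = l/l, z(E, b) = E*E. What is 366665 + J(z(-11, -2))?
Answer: 366666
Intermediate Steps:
z(E, b) = E**2
J(l) = 1
366665 + J(z(-11, -2)) = 366665 + 1 = 366666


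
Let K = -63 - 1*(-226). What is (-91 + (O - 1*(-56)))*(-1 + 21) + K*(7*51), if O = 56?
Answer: 58611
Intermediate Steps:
K = 163 (K = -63 + 226 = 163)
(-91 + (O - 1*(-56)))*(-1 + 21) + K*(7*51) = (-91 + (56 - 1*(-56)))*(-1 + 21) + 163*(7*51) = (-91 + (56 + 56))*20 + 163*357 = (-91 + 112)*20 + 58191 = 21*20 + 58191 = 420 + 58191 = 58611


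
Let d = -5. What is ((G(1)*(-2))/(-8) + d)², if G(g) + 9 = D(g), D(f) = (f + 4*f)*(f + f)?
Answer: 361/16 ≈ 22.563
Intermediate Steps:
D(f) = 10*f² (D(f) = (5*f)*(2*f) = 10*f²)
G(g) = -9 + 10*g²
((G(1)*(-2))/(-8) + d)² = (((-9 + 10*1²)*(-2))/(-8) - 5)² = (((-9 + 10*1)*(-2))*(-⅛) - 5)² = (((-9 + 10)*(-2))*(-⅛) - 5)² = ((1*(-2))*(-⅛) - 5)² = (-2*(-⅛) - 5)² = (¼ - 5)² = (-19/4)² = 361/16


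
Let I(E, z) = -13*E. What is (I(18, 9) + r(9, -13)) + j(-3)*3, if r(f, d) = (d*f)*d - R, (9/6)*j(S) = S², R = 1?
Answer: 1304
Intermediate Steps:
j(S) = 2*S²/3
r(f, d) = -1 + f*d² (r(f, d) = (d*f)*d - 1*1 = f*d² - 1 = -1 + f*d²)
(I(18, 9) + r(9, -13)) + j(-3)*3 = (-13*18 + (-1 + 9*(-13)²)) + ((⅔)*(-3)²)*3 = (-234 + (-1 + 9*169)) + ((⅔)*9)*3 = (-234 + (-1 + 1521)) + 6*3 = (-234 + 1520) + 18 = 1286 + 18 = 1304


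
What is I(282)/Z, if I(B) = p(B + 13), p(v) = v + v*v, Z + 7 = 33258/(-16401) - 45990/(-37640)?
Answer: -1796852448160/160629487 ≈ -11186.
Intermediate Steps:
Z = -160629487/20577788 (Z = -7 + (33258/(-16401) - 45990/(-37640)) = -7 + (33258*(-1/16401) - 45990*(-1/37640)) = -7 + (-11086/5467 + 4599/3764) = -7 - 16584971/20577788 = -160629487/20577788 ≈ -7.8060)
p(v) = v + v²
I(B) = (13 + B)*(14 + B) (I(B) = (B + 13)*(1 + (B + 13)) = (13 + B)*(1 + (13 + B)) = (13 + B)*(14 + B))
I(282)/Z = ((13 + 282)*(14 + 282))/(-160629487/20577788) = (295*296)*(-20577788/160629487) = 87320*(-20577788/160629487) = -1796852448160/160629487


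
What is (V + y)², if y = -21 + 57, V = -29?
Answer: 49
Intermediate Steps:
y = 36
(V + y)² = (-29 + 36)² = 7² = 49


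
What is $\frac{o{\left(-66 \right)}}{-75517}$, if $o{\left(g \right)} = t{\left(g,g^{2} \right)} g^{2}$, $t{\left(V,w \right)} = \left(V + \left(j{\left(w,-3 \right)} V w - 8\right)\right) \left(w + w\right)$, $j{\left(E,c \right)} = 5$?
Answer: $\frac{54554415271488}{75517} \approx 7.2241 \cdot 10^{8}$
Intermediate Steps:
$t{\left(V,w \right)} = 2 w \left(-8 + V + 5 V w\right)$ ($t{\left(V,w \right)} = \left(V + \left(5 V w - 8\right)\right) \left(w + w\right) = \left(V + \left(5 V w - 8\right)\right) 2 w = \left(V + \left(-8 + 5 V w\right)\right) 2 w = \left(-8 + V + 5 V w\right) 2 w = 2 w \left(-8 + V + 5 V w\right)$)
$o{\left(g \right)} = 2 g^{4} \left(-8 + g + 5 g^{3}\right)$ ($o{\left(g \right)} = 2 g^{2} \left(-8 + g + 5 g g^{2}\right) g^{2} = 2 g^{2} \left(-8 + g + 5 g^{3}\right) g^{2} = 2 g^{4} \left(-8 + g + 5 g^{3}\right)$)
$\frac{o{\left(-66 \right)}}{-75517} = \frac{2 \left(-66\right)^{4} \left(-8 - 66 + 5 \left(-66\right)^{3}\right)}{-75517} = 2 \cdot 18974736 \left(-8 - 66 + 5 \left(-287496\right)\right) \left(- \frac{1}{75517}\right) = 2 \cdot 18974736 \left(-8 - 66 - 1437480\right) \left(- \frac{1}{75517}\right) = 2 \cdot 18974736 \left(-1437554\right) \left(- \frac{1}{75517}\right) = \left(-54554415271488\right) \left(- \frac{1}{75517}\right) = \frac{54554415271488}{75517}$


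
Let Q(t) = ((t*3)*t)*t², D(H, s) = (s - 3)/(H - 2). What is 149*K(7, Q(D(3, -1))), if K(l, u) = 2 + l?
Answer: 1341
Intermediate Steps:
D(H, s) = (-3 + s)/(-2 + H)
Q(t) = 3*t⁴ (Q(t) = ((3*t)*t)*t² = (3*t²)*t² = 3*t⁴)
149*K(7, Q(D(3, -1))) = 149*(2 + 7) = 149*9 = 1341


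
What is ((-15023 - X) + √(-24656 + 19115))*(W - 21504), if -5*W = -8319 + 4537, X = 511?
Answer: 1611466092/5 - 103738*I*√5541/5 ≈ 3.2229e+8 - 1.5444e+6*I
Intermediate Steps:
W = 3782/5 (W = -(-8319 + 4537)/5 = -⅕*(-3782) = 3782/5 ≈ 756.40)
((-15023 - X) + √(-24656 + 19115))*(W - 21504) = ((-15023 - 1*511) + √(-24656 + 19115))*(3782/5 - 21504) = ((-15023 - 511) + √(-5541))*(-103738/5) = (-15534 + I*√5541)*(-103738/5) = 1611466092/5 - 103738*I*√5541/5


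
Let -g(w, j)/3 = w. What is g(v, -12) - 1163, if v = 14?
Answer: -1205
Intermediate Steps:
g(w, j) = -3*w
g(v, -12) - 1163 = -3*14 - 1163 = -42 - 1163 = -1205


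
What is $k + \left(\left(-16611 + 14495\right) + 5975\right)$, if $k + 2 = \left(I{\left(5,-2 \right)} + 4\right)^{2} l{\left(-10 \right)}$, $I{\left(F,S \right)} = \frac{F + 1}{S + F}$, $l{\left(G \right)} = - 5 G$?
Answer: $5657$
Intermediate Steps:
$I{\left(F,S \right)} = \frac{1 + F}{F + S}$
$k = 1798$ ($k = -2 + \left(\frac{1 + 5}{5 - 2} + 4\right)^{2} \left(\left(-5\right) \left(-10\right)\right) = -2 + \left(\frac{1}{3} \cdot 6 + 4\right)^{2} \cdot 50 = -2 + \left(2 + 4\right)^{2} \cdot 50 = -2 + 6^{2} \cdot 50 = -2 + 36 \cdot 50 = -2 + 1800 = 1798$)
$k + \left(\left(-16611 + 14495\right) + 5975\right) = 1798 + \left(\left(-16611 + 14495\right) + 5975\right) = 1798 + \left(-2116 + 5975\right) = 1798 + 3859 = 5657$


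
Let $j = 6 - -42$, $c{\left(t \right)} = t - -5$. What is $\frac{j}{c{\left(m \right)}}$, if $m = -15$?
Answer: $- \frac{24}{5} \approx -4.8$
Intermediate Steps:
$c{\left(t \right)} = 5 + t$ ($c{\left(t \right)} = t + 5 = 5 + t$)
$j = 48$ ($j = 6 + 42 = 48$)
$\frac{j}{c{\left(m \right)}} = \frac{48}{5 - 15} = \frac{48}{-10} = 48 \left(- \frac{1}{10}\right) = - \frac{24}{5}$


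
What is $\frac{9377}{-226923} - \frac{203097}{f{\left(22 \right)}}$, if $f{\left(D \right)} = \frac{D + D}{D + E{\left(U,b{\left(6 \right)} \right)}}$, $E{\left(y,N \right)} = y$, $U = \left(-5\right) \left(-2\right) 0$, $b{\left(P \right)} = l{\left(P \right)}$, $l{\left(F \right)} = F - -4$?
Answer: $- \frac{46087399285}{453846} \approx -1.0155 \cdot 10^{5}$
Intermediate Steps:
$l{\left(F \right)} = 4 + F$ ($l{\left(F \right)} = F + 4 = 4 + F$)
$b{\left(P \right)} = 4 + P$
$U = 0$ ($U = 10 \cdot 0 = 0$)
$f{\left(D \right)} = 2$ ($f{\left(D \right)} = \frac{D + D}{D + 0} = \frac{2 D}{D} = 2$)
$\frac{9377}{-226923} - \frac{203097}{f{\left(22 \right)}} = \frac{9377}{-226923} - \frac{203097}{2} = 9377 \left(- \frac{1}{226923}\right) - \frac{203097}{2} = - \frac{9377}{226923} - \frac{203097}{2} = - \frac{46087399285}{453846}$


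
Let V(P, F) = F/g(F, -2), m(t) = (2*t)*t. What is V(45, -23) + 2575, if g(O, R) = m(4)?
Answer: 82377/32 ≈ 2574.3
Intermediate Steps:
m(t) = 2*t²
g(O, R) = 32 (g(O, R) = 2*4² = 2*16 = 32)
V(P, F) = F/32
V(45, -23) + 2575 = (1/32)*(-23) + 2575 = -23/32 + 2575 = 82377/32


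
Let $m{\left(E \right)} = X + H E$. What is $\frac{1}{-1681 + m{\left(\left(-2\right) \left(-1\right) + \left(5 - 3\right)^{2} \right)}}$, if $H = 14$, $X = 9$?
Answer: $- \frac{1}{1588} \approx -0.00062972$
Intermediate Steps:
$m{\left(E \right)} = 9 + 14 E$
$\frac{1}{-1681 + m{\left(\left(-2\right) \left(-1\right) + \left(5 - 3\right)^{2} \right)}} = \frac{1}{-1681 + \left(9 + 14 \left(\left(-2\right) \left(-1\right) + \left(5 - 3\right)^{2}\right)\right)} = \frac{1}{-1681 + \left(9 + 14 \left(2 + 2^{2}\right)\right)} = \frac{1}{-1681 + \left(9 + 14 \left(2 + 4\right)\right)} = \frac{1}{-1681 + \left(9 + 14 \cdot 6\right)} = \frac{1}{-1681 + \left(9 + 84\right)} = \frac{1}{-1681 + 93} = \frac{1}{-1588} = - \frac{1}{1588}$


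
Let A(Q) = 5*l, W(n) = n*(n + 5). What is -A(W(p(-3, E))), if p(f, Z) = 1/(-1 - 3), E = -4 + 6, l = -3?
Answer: 15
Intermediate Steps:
E = 2
p(f, Z) = -1/4 (p(f, Z) = 1/(-4) = -1/4)
W(n) = n*(5 + n)
A(Q) = -15 (A(Q) = 5*(-3) = -15)
-A(W(p(-3, E))) = -1*(-15) = 15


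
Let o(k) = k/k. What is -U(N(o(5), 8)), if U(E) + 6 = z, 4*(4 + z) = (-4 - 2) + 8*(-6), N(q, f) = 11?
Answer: 47/2 ≈ 23.500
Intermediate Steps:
o(k) = 1
z = -35/2 (z = -4 + ((-4 - 2) + 8*(-6))/4 = -4 + (-6 - 48)/4 = -4 + (¼)*(-54) = -4 - 27/2 = -35/2 ≈ -17.500)
U(E) = -47/2 (U(E) = -6 - 35/2 = -47/2)
-U(N(o(5), 8)) = -1*(-47/2) = 47/2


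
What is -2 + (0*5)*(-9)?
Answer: -2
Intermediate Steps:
-2 + (0*5)*(-9) = -2 + 0*(-9) = -2 + 0 = -2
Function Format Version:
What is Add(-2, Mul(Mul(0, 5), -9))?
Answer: -2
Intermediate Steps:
Add(-2, Mul(Mul(0, 5), -9)) = Add(-2, Mul(0, -9)) = Add(-2, 0) = -2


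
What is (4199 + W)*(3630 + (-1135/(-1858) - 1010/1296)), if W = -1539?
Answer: 1453111154075/150498 ≈ 9.6553e+6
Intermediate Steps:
(4199 + W)*(3630 + (-1135/(-1858) - 1010/1296)) = (4199 - 1539)*(3630 + (-1135/(-1858) - 1010/1296)) = 2660*(3630 + (-1135*(-1/1858) - 1010*1/1296)) = 2660*(3630 + (1135/1858 - 505/648)) = 2660*(3630 - 101405/601992) = 2660*(2185129555/601992) = 1453111154075/150498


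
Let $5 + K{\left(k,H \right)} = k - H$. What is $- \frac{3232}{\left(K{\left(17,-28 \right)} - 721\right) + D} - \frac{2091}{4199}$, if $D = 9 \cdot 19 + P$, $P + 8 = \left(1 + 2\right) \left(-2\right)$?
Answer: $\frac{183463}{32357} \approx 5.67$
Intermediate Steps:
$P = -14$ ($P = -8 + \left(1 + 2\right) \left(-2\right) = -8 + 3 \left(-2\right) = -8 - 6 = -14$)
$K{\left(k,H \right)} = -5 + k - H$ ($K{\left(k,H \right)} = -5 - \left(H - k\right) = -5 + k - H$)
$D = 157$ ($D = 9 \cdot 19 - 14 = 171 - 14 = 157$)
$- \frac{3232}{\left(K{\left(17,-28 \right)} - 721\right) + D} - \frac{2091}{4199} = - \frac{3232}{\left(\left(-5 + 17 - -28\right) - 721\right) + 157} - \frac{2091}{4199} = - \frac{3232}{\left(\left(-5 + 17 + 28\right) - 721\right) + 157} - \frac{123}{247} = - \frac{3232}{\left(40 - 721\right) + 157} - \frac{123}{247} = - \frac{3232}{-681 + 157} - \frac{123}{247} = - \frac{3232}{-524} - \frac{123}{247} = \left(-3232\right) \left(- \frac{1}{524}\right) - \frac{123}{247} = \frac{808}{131} - \frac{123}{247} = \frac{183463}{32357}$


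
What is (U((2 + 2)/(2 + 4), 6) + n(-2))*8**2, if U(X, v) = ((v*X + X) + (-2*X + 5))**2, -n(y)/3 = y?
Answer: 43456/9 ≈ 4828.4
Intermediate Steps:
n(y) = -3*y
U(X, v) = (5 - X + X*v)**2 (U(X, v) = ((X*v + X) + (5 - 2*X))**2 = ((X + X*v) + (5 - 2*X))**2 = (5 - X + X*v)**2)
(U((2 + 2)/(2 + 4), 6) + n(-2))*8**2 = ((5 - (2 + 2)/(2 + 4) + ((2 + 2)/(2 + 4))*6)**2 - 3*(-2))*8**2 = ((5 - 4/6 + (4/6)*6)**2 + 6)*64 = ((5 - 4/6 + (4*(1/6))*6)**2 + 6)*64 = ((5 - 1*2/3 + (2/3)*6)**2 + 6)*64 = ((5 - 2/3 + 4)**2 + 6)*64 = ((25/3)**2 + 6)*64 = (625/9 + 6)*64 = (679/9)*64 = 43456/9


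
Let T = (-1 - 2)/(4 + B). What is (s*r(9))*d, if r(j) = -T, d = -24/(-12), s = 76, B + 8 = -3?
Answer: -456/7 ≈ -65.143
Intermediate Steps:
B = -11 (B = -8 - 3 = -11)
d = 2 (d = -24*(-1/12) = 2)
T = 3/7 (T = (-1 - 2)/(4 - 11) = -3/(-7) = -3*(-⅐) = 3/7 ≈ 0.42857)
r(j) = -3/7 (r(j) = -1*3/7 = -3/7)
(s*r(9))*d = (76*(-3/7))*2 = -228/7*2 = -456/7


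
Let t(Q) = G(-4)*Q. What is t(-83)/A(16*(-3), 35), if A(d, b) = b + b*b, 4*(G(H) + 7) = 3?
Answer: 415/1008 ≈ 0.41171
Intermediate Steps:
G(H) = -25/4 (G(H) = -7 + (¼)*3 = -7 + ¾ = -25/4)
t(Q) = -25*Q/4
A(d, b) = b + b²
t(-83)/A(16*(-3), 35) = (-25/4*(-83))/((35*(1 + 35))) = 2075/(4*((35*36))) = (2075/4)/1260 = (2075/4)*(1/1260) = 415/1008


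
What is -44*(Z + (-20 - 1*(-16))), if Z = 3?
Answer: 44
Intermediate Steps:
-44*(Z + (-20 - 1*(-16))) = -44*(3 + (-20 - 1*(-16))) = -44*(3 + (-20 + 16)) = -44*(3 - 4) = -44*(-1) = 44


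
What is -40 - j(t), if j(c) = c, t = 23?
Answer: -63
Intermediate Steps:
-40 - j(t) = -40 - 1*23 = -40 - 23 = -63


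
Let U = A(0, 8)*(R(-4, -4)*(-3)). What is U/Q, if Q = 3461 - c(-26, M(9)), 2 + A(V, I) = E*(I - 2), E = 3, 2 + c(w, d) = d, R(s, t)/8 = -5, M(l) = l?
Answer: 960/1727 ≈ 0.55588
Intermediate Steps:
R(s, t) = -40 (R(s, t) = 8*(-5) = -40)
c(w, d) = -2 + d
A(V, I) = -8 + 3*I (A(V, I) = -2 + 3*(I - 2) = -2 + 3*(-2 + I) = -2 + (-6 + 3*I) = -8 + 3*I)
Q = 3454 (Q = 3461 - (-2 + 9) = 3461 - 1*7 = 3461 - 7 = 3454)
U = 1920 (U = (-8 + 3*8)*(-40*(-3)) = (-8 + 24)*120 = 16*120 = 1920)
U/Q = 1920/3454 = 1920*(1/3454) = 960/1727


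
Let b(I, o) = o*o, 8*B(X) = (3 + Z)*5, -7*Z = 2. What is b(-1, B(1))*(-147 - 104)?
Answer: -2265275/3136 ≈ -722.35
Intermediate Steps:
Z = -2/7 (Z = -1/7*2 = -2/7 ≈ -0.28571)
B(X) = 95/56 (B(X) = ((3 - 2/7)*5)/8 = ((19/7)*5)/8 = (1/8)*(95/7) = 95/56)
b(I, o) = o**2
b(-1, B(1))*(-147 - 104) = (95/56)**2*(-147 - 104) = (9025/3136)*(-251) = -2265275/3136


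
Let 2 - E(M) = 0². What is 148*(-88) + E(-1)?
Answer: -13022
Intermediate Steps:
E(M) = 2 (E(M) = 2 - 1*0² = 2 - 1*0 = 2 + 0 = 2)
148*(-88) + E(-1) = 148*(-88) + 2 = -13024 + 2 = -13022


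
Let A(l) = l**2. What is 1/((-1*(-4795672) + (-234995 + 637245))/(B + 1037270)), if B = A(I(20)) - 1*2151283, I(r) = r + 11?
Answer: -556526/2598961 ≈ -0.21413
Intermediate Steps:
I(r) = 11 + r
B = -2150322 (B = (11 + 20)**2 - 1*2151283 = 31**2 - 2151283 = 961 - 2151283 = -2150322)
1/((-1*(-4795672) + (-234995 + 637245))/(B + 1037270)) = 1/((-1*(-4795672) + (-234995 + 637245))/(-2150322 + 1037270)) = 1/((4795672 + 402250)/(-1113052)) = 1/(5197922*(-1/1113052)) = 1/(-2598961/556526) = -556526/2598961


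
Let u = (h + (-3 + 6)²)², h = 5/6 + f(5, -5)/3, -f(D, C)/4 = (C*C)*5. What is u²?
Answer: 784076601361/1296 ≈ 6.0500e+8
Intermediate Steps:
f(D, C) = -20*C² (f(D, C) = -4*C*C*5 = -4*C²*5 = -20*C²)
h = -995/6 (h = 5/6 - 20*(-5)²/3 = 5*(⅙) - 20*25*(⅓) = ⅚ - 500*⅓ = ⅚ - 500/3 = -995/6 ≈ -165.83)
u = 885481/36 (u = (-995/6 + (-3 + 6)²)² = (-995/6 + 3²)² = (-995/6 + 9)² = (-941/6)² = 885481/36 ≈ 24597.)
u² = (885481/36)² = 784076601361/1296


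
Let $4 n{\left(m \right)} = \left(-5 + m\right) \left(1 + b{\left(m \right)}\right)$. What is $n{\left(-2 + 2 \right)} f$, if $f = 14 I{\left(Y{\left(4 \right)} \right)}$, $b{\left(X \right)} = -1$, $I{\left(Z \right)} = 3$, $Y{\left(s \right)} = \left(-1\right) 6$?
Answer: $0$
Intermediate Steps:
$Y{\left(s \right)} = -6$
$f = 42$ ($f = 14 \cdot 3 = 42$)
$n{\left(m \right)} = 0$ ($n{\left(m \right)} = \frac{\left(-5 + m\right) \left(1 - 1\right)}{4} = \frac{\left(-5 + m\right) 0}{4} = \frac{1}{4} \cdot 0 = 0$)
$n{\left(-2 + 2 \right)} f = 0 \cdot 42 = 0$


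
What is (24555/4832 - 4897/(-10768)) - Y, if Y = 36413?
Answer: -118394741159/3251936 ≈ -36407.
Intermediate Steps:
(24555/4832 - 4897/(-10768)) - Y = (24555/4832 - 4897/(-10768)) - 1*36413 = (24555*(1/4832) - 4897*(-1/10768)) - 36413 = (24555/4832 + 4897/10768) - 36413 = 18004409/3251936 - 36413 = -118394741159/3251936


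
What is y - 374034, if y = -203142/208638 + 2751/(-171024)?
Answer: -105923459479279/283191312 ≈ -3.7404e+5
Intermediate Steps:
y = -280286671/283191312 (y = -203142*1/208638 + 2751*(-1/171024) = -33857/34773 - 131/8144 = -280286671/283191312 ≈ -0.98974)
y - 374034 = -280286671/283191312 - 374034 = -105923459479279/283191312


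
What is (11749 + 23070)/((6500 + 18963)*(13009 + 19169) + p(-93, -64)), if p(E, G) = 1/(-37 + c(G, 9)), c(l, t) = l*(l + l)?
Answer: 283948945/6681786316171 ≈ 4.2496e-5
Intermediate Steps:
c(l, t) = 2*l**2 (c(l, t) = l*(2*l) = 2*l**2)
p(E, G) = 1/(-37 + 2*G**2)
(11749 + 23070)/((6500 + 18963)*(13009 + 19169) + p(-93, -64)) = (11749 + 23070)/((6500 + 18963)*(13009 + 19169) + 1/(-37 + 2*(-64)**2)) = 34819/(25463*32178 + 1/(-37 + 2*4096)) = 34819/(819348414 + 1/(-37 + 8192)) = 34819/(819348414 + 1/8155) = 34819/(6681786316171/8155) = 34819*(8155/6681786316171) = 283948945/6681786316171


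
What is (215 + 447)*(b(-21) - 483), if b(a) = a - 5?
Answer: -336958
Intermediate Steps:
b(a) = -5 + a
(215 + 447)*(b(-21) - 483) = (215 + 447)*((-5 - 21) - 483) = 662*(-26 - 483) = 662*(-509) = -336958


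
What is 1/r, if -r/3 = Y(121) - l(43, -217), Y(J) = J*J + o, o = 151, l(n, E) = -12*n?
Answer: -1/45924 ≈ -2.1775e-5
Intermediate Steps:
Y(J) = 151 + J² (Y(J) = J*J + 151 = J² + 151 = 151 + J²)
r = -45924 (r = -3*((151 + 121²) - (-12)*43) = -3*((151 + 14641) - 1*(-516)) = -3*(14792 + 516) = -3*15308 = -45924)
1/r = 1/(-45924) = -1/45924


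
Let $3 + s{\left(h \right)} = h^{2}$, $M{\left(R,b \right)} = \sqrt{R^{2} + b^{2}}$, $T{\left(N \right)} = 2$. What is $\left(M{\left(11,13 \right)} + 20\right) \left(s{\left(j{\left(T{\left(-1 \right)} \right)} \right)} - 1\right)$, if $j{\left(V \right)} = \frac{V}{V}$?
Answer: $-60 - 3 \sqrt{290} \approx -111.09$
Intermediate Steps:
$j{\left(V \right)} = 1$
$s{\left(h \right)} = -3 + h^{2}$
$\left(M{\left(11,13 \right)} + 20\right) \left(s{\left(j{\left(T{\left(-1 \right)} \right)} \right)} - 1\right) = \left(\sqrt{11^{2} + 13^{2}} + 20\right) \left(\left(-3 + 1^{2}\right) - 1\right) = \left(\sqrt{121 + 169} + 20\right) \left(\left(-3 + 1\right) - 1\right) = \left(\sqrt{290} + 20\right) \left(-2 - 1\right) = \left(20 + \sqrt{290}\right) \left(-3\right) = -60 - 3 \sqrt{290}$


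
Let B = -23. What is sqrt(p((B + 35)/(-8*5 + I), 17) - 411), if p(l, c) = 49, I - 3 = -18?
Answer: I*sqrt(362) ≈ 19.026*I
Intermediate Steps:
I = -15 (I = 3 - 18 = -15)
sqrt(p((B + 35)/(-8*5 + I), 17) - 411) = sqrt(49 - 411) = sqrt(-362) = I*sqrt(362)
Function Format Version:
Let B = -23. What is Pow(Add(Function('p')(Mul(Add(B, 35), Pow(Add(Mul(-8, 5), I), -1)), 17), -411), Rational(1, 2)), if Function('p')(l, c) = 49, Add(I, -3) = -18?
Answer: Mul(I, Pow(362, Rational(1, 2))) ≈ Mul(19.026, I)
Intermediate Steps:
I = -15 (I = Add(3, -18) = -15)
Pow(Add(Function('p')(Mul(Add(B, 35), Pow(Add(Mul(-8, 5), I), -1)), 17), -411), Rational(1, 2)) = Pow(Add(49, -411), Rational(1, 2)) = Pow(-362, Rational(1, 2)) = Mul(I, Pow(362, Rational(1, 2)))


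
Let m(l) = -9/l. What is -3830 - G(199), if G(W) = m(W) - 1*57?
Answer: -750818/199 ≈ -3773.0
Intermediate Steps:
G(W) = -57 - 9/W (G(W) = -9/W - 1*57 = -9/W - 57 = -57 - 9/W)
-3830 - G(199) = -3830 - (-57 - 9/199) = -3830 - 1*(-11352/199) = -3830 + 11352/199 = -750818/199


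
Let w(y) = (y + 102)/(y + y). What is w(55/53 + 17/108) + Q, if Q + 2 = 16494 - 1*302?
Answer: 222102269/13682 ≈ 16233.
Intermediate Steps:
w(y) = (102 + y)/(2*y) (w(y) = (102 + y)/((2*y)) = (102 + y)*(1/(2*y)) = (102 + y)/(2*y))
Q = 16190 (Q = -2 + (16494 - 1*302) = -2 + (16494 - 302) = -2 + 16192 = 16190)
w(55/53 + 17/108) + Q = (102 + (55/53 + 17/108))/(2*(55/53 + 17/108)) + 16190 = (102 + 6841/5724)/(2*(6841/5724)) + 16190 = (½)*(5724/6841)*(590689/5724) + 16190 = 590689/13682 + 16190 = 222102269/13682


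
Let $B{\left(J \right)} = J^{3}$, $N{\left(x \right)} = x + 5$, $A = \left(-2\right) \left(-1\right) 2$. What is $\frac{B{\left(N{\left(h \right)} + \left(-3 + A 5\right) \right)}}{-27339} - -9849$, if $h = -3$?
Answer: $\frac{269254952}{27339} \approx 9848.8$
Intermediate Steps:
$A = 4$ ($A = 2 \cdot 2 = 4$)
$N{\left(x \right)} = 5 + x$
$\frac{B{\left(N{\left(h \right)} + \left(-3 + A 5\right) \right)}}{-27339} - -9849 = \frac{\left(\left(5 - 3\right) + \left(-3 + 4 \cdot 5\right)\right)^{3}}{-27339} - -9849 = \left(2 + \left(-3 + 20\right)\right)^{3} \left(- \frac{1}{27339}\right) + 9849 = \left(2 + 17\right)^{3} \left(- \frac{1}{27339}\right) + 9849 = 19^{3} \left(- \frac{1}{27339}\right) + 9849 = 6859 \left(- \frac{1}{27339}\right) + 9849 = - \frac{6859}{27339} + 9849 = \frac{269254952}{27339}$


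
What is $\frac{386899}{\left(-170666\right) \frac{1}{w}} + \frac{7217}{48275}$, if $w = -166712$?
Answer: $\frac{1556886409047361}{4119450575} \approx 3.7794 \cdot 10^{5}$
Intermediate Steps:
$\frac{386899}{\left(-170666\right) \frac{1}{w}} + \frac{7217}{48275} = \frac{386899}{\left(-170666\right) \frac{1}{-166712}} + \frac{7217}{48275} = \frac{386899}{\left(-170666\right) \left(- \frac{1}{166712}\right)} + 7217 \cdot \frac{1}{48275} = \frac{386899}{\frac{85333}{83356}} + \frac{7217}{48275} = 386899 \cdot \frac{83356}{85333} + \frac{7217}{48275} = \frac{32250353044}{85333} + \frac{7217}{48275} = \frac{1556886409047361}{4119450575}$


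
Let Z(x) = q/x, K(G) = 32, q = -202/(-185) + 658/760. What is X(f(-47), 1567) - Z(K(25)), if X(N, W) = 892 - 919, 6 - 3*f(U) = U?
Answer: -2435073/89984 ≈ -27.061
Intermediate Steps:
f(U) = 2 - U/3
X(N, W) = -27
q = 5505/2812 (q = -202*(-1/185) + 658*(1/760) = 202/185 + 329/380 = 5505/2812 ≈ 1.9577)
Z(x) = 5505/(2812*x)
X(f(-47), 1567) - Z(K(25)) = -27 - 5505/(2812*32) = -27 - 1*5505/89984 = -27 - 5505/89984 = -2435073/89984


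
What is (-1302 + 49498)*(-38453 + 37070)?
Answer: -66655068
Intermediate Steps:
(-1302 + 49498)*(-38453 + 37070) = 48196*(-1383) = -66655068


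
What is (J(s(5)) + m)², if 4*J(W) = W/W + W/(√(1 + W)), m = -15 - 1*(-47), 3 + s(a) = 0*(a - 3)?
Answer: 33273/32 + 387*I*√2/16 ≈ 1039.8 + 34.206*I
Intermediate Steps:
s(a) = -3 (s(a) = -3 + 0*(a - 3) = -3 + 0*(-3 + a) = -3 + 0 = -3)
m = 32 (m = -15 + 47 = 32)
J(W) = ¼ + W/(4*√(1 + W)) (J(W) = (W/W + W/(√(1 + W)))/4 = (1 + W/√(1 + W))/4 = ¼ + W/(4*√(1 + W)))
(J(s(5)) + m)² = ((¼ + (¼)*(-3)/√(1 - 3)) + 32)² = ((¼ + (¼)*(-3)/√(-2)) + 32)² = ((¼ + (¼)*(-3)*(-I*√2/2)) + 32)² = ((¼ + 3*I*√2/8) + 32)² = (129/4 + 3*I*√2/8)²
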